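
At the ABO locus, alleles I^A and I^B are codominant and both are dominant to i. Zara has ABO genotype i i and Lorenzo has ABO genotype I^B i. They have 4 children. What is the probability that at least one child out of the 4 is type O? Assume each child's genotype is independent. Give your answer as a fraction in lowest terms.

ABO cross i i × I^B i → 1/2 O, 1/2 B.
So P(type O) = 1/2 per child.
P(none) = (1/2)^4 = 1/16; P(at least one) = 1 − 1/16 = 15/16.

15/16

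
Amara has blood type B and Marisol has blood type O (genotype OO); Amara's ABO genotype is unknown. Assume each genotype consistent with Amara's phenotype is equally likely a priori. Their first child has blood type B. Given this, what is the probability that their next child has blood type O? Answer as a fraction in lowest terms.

1/6

Possible genotypes: Amara ∈ {BB, BO}; Marisol ∈ {OO}.
Weight each parental genotype pair by prior × P(type-B child):
  BB × OO: posterior weight 2/3; P(next child type O) = 0.
  BO × OO: posterior weight 1/3; P(next child type O) = 1/2.
Weighted sum = 1/6.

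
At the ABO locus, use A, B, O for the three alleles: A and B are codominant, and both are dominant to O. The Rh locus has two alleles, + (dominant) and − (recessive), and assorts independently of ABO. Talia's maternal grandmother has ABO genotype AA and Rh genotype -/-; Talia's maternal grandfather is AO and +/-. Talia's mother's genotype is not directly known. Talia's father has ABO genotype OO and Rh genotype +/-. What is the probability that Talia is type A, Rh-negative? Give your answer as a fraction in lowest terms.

9/32

Talia's mother's ABO genotype from AA × AO: 1/2 AA, 1/2 AO.
Crossing each possibility with the father OO and summing P(type A): 1/2·1 + 1/2·1/2 = 3/4.
Similarly for Rh via the mother's Rh distribution: P(Rh-) = 3/8.
Independent loci: 3/4 × 3/8 = 9/32.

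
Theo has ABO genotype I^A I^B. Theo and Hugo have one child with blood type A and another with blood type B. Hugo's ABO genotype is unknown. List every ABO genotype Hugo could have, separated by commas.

For each candidate genotype of Hugo, check whether crossing it with I^A I^B can produce every observed child phenotype.
  I^A I^A → possible child types {A, AB} ✗
  I^A I^B → possible child types {A, B, AB} ✓
  I^A i → possible child types {A, B, AB} ✓
  I^B I^B → possible child types {B, AB} ✗
  I^B i → possible child types {A, B, AB} ✓
  i i → possible child types {A, B} ✓

I^A I^B, I^A i, I^B i, i i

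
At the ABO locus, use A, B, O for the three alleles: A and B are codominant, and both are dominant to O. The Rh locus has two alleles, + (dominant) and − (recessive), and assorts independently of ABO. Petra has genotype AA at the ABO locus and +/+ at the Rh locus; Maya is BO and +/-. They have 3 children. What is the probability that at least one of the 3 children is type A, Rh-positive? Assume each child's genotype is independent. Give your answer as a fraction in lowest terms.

7/8

ABO cross AA × BO → 1/2 A, 1/2 AB.
Rh cross +/+ × +/- → 1 Rh+; so P(type A, Rh-positive) = 1/2 × 1 = 1/2 per child.
P(none) = (1/2)^3 = 1/8; P(at least one) = 1 − 1/8 = 7/8.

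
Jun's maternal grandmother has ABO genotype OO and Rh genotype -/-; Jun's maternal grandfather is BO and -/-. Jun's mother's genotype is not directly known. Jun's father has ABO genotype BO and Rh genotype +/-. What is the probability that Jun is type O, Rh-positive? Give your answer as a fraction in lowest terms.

Jun's mother's ABO genotype from OO × BO: 1/2 BO, 1/2 OO.
Crossing each possibility with the father BO and summing P(type O): 1/2·1/4 + 1/2·1/2 = 3/8.
Similarly for Rh via the mother's Rh distribution: P(Rh+) = 1/2.
Independent loci: 3/8 × 1/2 = 3/16.

3/16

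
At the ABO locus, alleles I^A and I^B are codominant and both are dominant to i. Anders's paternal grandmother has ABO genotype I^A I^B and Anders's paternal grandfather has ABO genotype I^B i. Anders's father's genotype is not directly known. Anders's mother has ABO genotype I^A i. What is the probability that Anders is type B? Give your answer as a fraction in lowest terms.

Anders's father's ABO genotype from I^A I^B × I^B i: 1/4 I^A I^B, 1/4 I^A i, 1/4 I^B I^B, 1/4 I^B i.
Crossing each possibility with the mother I^A i and summing P(type B): 1/4·1/4 + 1/4·0 + 1/4·1/2 + 1/4·1/4 = 1/4.

1/4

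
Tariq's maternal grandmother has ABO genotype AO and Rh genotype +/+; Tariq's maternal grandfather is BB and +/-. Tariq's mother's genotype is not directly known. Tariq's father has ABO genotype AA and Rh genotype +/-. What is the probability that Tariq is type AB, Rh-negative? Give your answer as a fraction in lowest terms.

1/16

Tariq's mother's ABO genotype from AO × BB: 1/2 AB, 1/2 BO.
Crossing each possibility with the father AA and summing P(type AB): 1/2·1/2 + 1/2·1/2 = 1/2.
Similarly for Rh via the mother's Rh distribution: P(Rh-) = 1/8.
Independent loci: 1/2 × 1/8 = 1/16.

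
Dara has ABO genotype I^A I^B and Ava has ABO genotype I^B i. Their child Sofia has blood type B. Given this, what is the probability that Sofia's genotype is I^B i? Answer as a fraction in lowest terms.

1/2

Cross I^A I^B × I^B i → 1/4 I^A I^B, 1/4 I^A i, 1/4 I^B I^B, 1/4 I^B i.
Type-B genotypes among offspring: I^B I^B (1/4), I^B i (1/4); total 1/2.
P(I^B i | type B) = (1/4) / (1/2) = 1/2.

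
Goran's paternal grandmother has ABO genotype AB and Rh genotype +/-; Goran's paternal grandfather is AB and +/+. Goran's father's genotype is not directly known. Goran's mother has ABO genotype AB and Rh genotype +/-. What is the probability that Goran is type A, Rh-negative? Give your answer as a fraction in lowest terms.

Goran's father's ABO genotype from AB × AB: 1/4 AA, 1/2 AB, 1/4 BB.
Crossing each possibility with the mother AB and summing P(type A): 1/4·1/2 + 1/2·1/4 + 1/4·0 = 1/4.
Similarly for Rh via the father's Rh distribution: P(Rh-) = 1/8.
Independent loci: 1/4 × 1/8 = 1/32.

1/32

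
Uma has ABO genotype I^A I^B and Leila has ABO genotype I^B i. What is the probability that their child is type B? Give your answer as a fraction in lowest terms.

ABO cross I^A I^B × I^B i → offspring phenotypes: 1/4 A, 1/2 B, 1/4 AB.
So P(type B) = 1/2.

1/2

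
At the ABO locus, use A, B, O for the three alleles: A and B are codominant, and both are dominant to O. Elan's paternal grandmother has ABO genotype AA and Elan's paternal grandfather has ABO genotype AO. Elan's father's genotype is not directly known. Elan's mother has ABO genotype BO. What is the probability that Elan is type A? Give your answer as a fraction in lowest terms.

Elan's father's ABO genotype from AA × AO: 1/2 AA, 1/2 AO.
Crossing each possibility with the mother BO and summing P(type A): 1/2·1/2 + 1/2·1/4 = 3/8.

3/8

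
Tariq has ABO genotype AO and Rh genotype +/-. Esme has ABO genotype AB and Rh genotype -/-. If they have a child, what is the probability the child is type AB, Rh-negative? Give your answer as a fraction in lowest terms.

1/8

ABO cross AO × AB → offspring phenotypes: 1/2 A, 1/4 B, 1/4 AB.
Rh cross +/- × -/- → 1/2 Rh+, 1/2 Rh-.
Independent loci: P(type AB, Rh-negative) = 1/4 × 1/2 = 1/8.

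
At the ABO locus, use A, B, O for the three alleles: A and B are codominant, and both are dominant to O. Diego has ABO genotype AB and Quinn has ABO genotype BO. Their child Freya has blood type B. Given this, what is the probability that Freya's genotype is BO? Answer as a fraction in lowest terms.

1/2

Cross AB × BO → 1/4 AB, 1/4 AO, 1/4 BB, 1/4 BO.
Type-B genotypes among offspring: BB (1/4), BO (1/4); total 1/2.
P(BO | type B) = (1/4) / (1/2) = 1/2.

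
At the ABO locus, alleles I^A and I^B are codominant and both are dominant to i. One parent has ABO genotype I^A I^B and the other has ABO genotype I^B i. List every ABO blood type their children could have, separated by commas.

Gametes from I^A I^B × I^B i give offspring ABO genotypes I^A I^B, I^A i, I^B I^B, I^B i, i.e. phenotypes A, B, AB.

A, B, AB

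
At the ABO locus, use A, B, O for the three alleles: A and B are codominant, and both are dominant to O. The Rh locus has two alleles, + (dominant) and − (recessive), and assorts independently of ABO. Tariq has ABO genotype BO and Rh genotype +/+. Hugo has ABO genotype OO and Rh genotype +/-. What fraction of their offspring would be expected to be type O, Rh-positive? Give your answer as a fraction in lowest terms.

1/2

ABO cross BO × OO → offspring phenotypes: 1/2 O, 1/2 B.
Rh cross +/+ × +/- → 1 Rh+.
Independent loci: P(type O, Rh-positive) = 1/2 × 1 = 1/2.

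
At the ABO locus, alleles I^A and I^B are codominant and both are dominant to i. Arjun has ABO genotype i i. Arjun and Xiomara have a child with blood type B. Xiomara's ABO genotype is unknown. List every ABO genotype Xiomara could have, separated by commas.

I^A I^B, I^B I^B, I^B i

For each candidate genotype of Xiomara, check whether crossing it with i i can produce every observed child phenotype.
  I^A I^A → possible child types {A} ✗
  I^A I^B → possible child types {A, B} ✓
  I^A i → possible child types {O, A} ✗
  I^B I^B → possible child types {B} ✓
  I^B i → possible child types {O, B} ✓
  i i → possible child types {O} ✗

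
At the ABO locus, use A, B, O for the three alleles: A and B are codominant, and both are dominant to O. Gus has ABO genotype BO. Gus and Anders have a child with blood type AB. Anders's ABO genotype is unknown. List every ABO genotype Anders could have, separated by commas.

AA, AB, AO

For each candidate genotype of Anders, check whether crossing it with BO can produce every observed child phenotype.
  AA → possible child types {A, AB} ✓
  AB → possible child types {A, B, AB} ✓
  AO → possible child types {O, A, B, AB} ✓
  BB → possible child types {B} ✗
  BO → possible child types {O, B} ✗
  OO → possible child types {O, B} ✗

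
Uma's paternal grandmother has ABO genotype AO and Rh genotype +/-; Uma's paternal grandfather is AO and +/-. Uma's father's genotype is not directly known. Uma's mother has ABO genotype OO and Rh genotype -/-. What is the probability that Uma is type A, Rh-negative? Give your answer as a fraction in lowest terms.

1/4

Uma's father's ABO genotype from AO × AO: 1/4 AA, 1/2 AO, 1/4 OO.
Crossing each possibility with the mother OO and summing P(type A): 1/4·1 + 1/2·1/2 + 1/4·0 = 1/2.
Similarly for Rh via the father's Rh distribution: P(Rh-) = 1/2.
Independent loci: 1/2 × 1/2 = 1/4.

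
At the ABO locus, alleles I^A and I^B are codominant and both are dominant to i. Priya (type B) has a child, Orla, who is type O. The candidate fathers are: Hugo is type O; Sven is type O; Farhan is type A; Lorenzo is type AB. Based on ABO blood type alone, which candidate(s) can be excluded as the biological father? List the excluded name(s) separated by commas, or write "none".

A candidate is excluded only if no genotype consistent with his phenotype could produce a type O child with a type B mother.
Lorenzo (type AB): no genotype consistent with that phenotype can produce a type-O child with a type-B mother.

Lorenzo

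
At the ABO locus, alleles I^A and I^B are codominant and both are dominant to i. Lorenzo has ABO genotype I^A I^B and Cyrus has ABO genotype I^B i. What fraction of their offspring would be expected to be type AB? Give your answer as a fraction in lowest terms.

1/4

ABO cross I^A I^B × I^B i → offspring phenotypes: 1/4 A, 1/2 B, 1/4 AB.
So P(type AB) = 1/4.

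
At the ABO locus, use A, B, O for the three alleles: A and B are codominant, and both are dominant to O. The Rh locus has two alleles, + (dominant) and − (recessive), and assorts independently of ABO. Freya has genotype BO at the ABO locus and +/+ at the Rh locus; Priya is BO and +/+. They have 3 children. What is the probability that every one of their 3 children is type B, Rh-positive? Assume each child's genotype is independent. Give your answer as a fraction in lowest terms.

27/64

ABO cross BO × BO → 1/4 O, 3/4 B.
Rh cross +/+ × +/+ → 1 Rh+; so P(type B, Rh-positive) = 3/4 × 1 = 3/4 per child.
All 3 independent: (3/4)^3 = 27/64.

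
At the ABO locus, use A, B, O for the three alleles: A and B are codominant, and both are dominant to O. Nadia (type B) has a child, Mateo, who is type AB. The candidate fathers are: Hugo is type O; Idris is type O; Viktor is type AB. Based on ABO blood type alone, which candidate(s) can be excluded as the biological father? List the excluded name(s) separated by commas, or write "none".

A candidate is excluded only if no genotype consistent with his phenotype could produce a type AB child with a type B mother.
Hugo (type O): no genotype consistent with that phenotype can produce a type-AB child with a type-B mother.
Idris (type O): no genotype consistent with that phenotype can produce a type-AB child with a type-B mother.

Hugo, Idris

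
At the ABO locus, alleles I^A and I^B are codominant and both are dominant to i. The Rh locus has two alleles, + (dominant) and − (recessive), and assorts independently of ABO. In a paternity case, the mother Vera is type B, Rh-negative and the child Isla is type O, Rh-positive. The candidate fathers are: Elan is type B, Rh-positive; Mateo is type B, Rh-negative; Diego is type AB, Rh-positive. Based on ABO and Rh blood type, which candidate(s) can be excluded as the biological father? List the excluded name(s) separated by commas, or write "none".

Mateo, Diego

A candidate is excluded only if no genotype consistent with his phenotype could produce a type O, Rh-positive child with a type B, Rh-negative mother.
Mateo (type B, Rh-): no genotype consistent with that phenotype can produce a type-O Rh+ child with a type-B mother.
Diego (type AB, Rh+): no genotype consistent with that phenotype can produce a type-O Rh+ child with a type-B mother.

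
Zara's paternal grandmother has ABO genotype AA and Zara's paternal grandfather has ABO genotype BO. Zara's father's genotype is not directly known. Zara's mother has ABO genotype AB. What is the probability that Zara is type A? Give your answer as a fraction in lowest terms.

Zara's father's ABO genotype from AA × BO: 1/2 AB, 1/2 AO.
Crossing each possibility with the mother AB and summing P(type A): 1/2·1/4 + 1/2·1/2 = 3/8.

3/8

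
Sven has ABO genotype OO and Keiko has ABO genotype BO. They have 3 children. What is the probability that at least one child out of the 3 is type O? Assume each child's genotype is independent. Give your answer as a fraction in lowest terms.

ABO cross OO × BO → 1/2 O, 1/2 B.
So P(type O) = 1/2 per child.
P(none) = (1/2)^3 = 1/8; P(at least one) = 1 − 1/8 = 7/8.

7/8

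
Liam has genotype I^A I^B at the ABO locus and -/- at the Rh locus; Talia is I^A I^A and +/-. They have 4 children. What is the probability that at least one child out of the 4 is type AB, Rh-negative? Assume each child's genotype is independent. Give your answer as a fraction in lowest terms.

175/256

ABO cross I^A I^B × I^A I^A → 1/2 A, 1/2 AB.
Rh cross -/- × +/- → 1/2 Rh+, 1/2 Rh-; so P(type AB, Rh-negative) = 1/2 × 1/2 = 1/4 per child.
P(none) = (3/4)^4 = 81/256; P(at least one) = 1 − 81/256 = 175/256.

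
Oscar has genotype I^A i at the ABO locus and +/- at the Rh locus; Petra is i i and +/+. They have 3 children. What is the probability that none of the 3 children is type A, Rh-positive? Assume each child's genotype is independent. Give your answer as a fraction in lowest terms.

1/8

ABO cross I^A i × i i → 1/2 O, 1/2 A.
Rh cross +/- × +/+ → 1 Rh+; so P(type A, Rh-positive) = 1/2 × 1 = 1/2 per child.
P(not type A, Rh-positive) = 1/2 for one child; (1/2)^3 = 1/8.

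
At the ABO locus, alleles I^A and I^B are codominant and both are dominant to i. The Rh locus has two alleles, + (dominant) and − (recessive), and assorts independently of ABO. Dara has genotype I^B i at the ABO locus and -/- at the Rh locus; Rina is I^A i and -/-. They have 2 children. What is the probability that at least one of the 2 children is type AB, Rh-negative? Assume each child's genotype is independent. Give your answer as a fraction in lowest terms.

7/16

ABO cross I^B i × I^A i → 1/4 O, 1/4 A, 1/4 B, 1/4 AB.
Rh cross -/- × -/- → 1 Rh-; so P(type AB, Rh-negative) = 1/4 × 1 = 1/4 per child.
P(none) = (3/4)^2 = 9/16; P(at least one) = 1 − 9/16 = 7/16.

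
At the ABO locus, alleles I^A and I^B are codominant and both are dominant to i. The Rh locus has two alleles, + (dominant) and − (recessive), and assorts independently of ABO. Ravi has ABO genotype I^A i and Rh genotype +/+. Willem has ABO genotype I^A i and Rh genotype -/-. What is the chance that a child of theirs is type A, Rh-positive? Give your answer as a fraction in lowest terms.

3/4

ABO cross I^A i × I^A i → offspring phenotypes: 1/4 O, 3/4 A.
Rh cross +/+ × -/- → 1 Rh+.
Independent loci: P(type A, Rh-positive) = 3/4 × 1 = 3/4.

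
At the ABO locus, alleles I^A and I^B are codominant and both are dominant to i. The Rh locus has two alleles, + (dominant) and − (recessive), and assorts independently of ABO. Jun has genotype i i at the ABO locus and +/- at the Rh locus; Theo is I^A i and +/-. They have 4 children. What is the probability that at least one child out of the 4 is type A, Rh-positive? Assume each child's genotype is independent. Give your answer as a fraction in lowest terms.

3471/4096

ABO cross i i × I^A i → 1/2 O, 1/2 A.
Rh cross +/- × +/- → 3/4 Rh+, 1/4 Rh-; so P(type A, Rh-positive) = 1/2 × 3/4 = 3/8 per child.
P(none) = (5/8)^4 = 625/4096; P(at least one) = 1 − 625/4096 = 3471/4096.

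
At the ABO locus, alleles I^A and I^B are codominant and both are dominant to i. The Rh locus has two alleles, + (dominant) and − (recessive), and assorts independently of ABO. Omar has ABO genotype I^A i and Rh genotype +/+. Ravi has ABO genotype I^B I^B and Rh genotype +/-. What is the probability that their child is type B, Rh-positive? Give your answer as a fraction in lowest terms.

1/2

ABO cross I^A i × I^B I^B → offspring phenotypes: 1/2 B, 1/2 AB.
Rh cross +/+ × +/- → 1 Rh+.
Independent loci: P(type B, Rh-positive) = 1/2 × 1 = 1/2.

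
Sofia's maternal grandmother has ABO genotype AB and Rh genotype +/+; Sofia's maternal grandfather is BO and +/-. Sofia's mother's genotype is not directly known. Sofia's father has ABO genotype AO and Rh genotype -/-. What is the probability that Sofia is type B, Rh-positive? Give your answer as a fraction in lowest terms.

Sofia's mother's ABO genotype from AB × BO: 1/4 AB, 1/4 AO, 1/4 BB, 1/4 BO.
Crossing each possibility with the father AO and summing P(type B): 1/4·1/4 + 1/4·0 + 1/4·1/2 + 1/4·1/4 = 1/4.
Similarly for Rh via the mother's Rh distribution: P(Rh+) = 3/4.
Independent loci: 1/4 × 3/4 = 3/16.

3/16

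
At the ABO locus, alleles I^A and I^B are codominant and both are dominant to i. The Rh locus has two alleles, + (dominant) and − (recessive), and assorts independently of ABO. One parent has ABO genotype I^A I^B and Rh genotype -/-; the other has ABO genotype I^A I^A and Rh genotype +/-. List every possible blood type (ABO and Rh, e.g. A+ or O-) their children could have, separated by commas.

Gametes from I^A I^B × I^A I^A give offspring ABO genotypes I^A I^A, I^A I^B, i.e. phenotypes A, AB.
Rh cross -/- × +/- → phenotypes Rh+, Rh-.
Combining independently: A+, A-, AB+, AB-.

A+, A-, AB+, AB-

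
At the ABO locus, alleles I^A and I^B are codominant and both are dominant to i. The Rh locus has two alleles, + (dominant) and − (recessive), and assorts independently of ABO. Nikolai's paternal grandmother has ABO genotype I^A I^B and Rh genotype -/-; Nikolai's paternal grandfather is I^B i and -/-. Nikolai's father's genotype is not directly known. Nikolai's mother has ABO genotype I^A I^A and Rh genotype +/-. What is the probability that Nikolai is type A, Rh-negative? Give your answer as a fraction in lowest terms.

Nikolai's father's ABO genotype from I^A I^B × I^B i: 1/4 I^A I^B, 1/4 I^A i, 1/4 I^B I^B, 1/4 I^B i.
Crossing each possibility with the mother I^A I^A and summing P(type A): 1/4·1/2 + 1/4·1 + 1/4·0 + 1/4·1/2 = 1/2.
Similarly for Rh via the father's Rh distribution: P(Rh-) = 1/2.
Independent loci: 1/2 × 1/2 = 1/4.

1/4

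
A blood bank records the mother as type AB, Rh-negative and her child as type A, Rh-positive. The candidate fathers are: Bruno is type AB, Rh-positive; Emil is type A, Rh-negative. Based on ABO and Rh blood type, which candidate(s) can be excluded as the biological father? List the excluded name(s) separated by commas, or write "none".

A candidate is excluded only if no genotype consistent with his phenotype could produce a type A, Rh-positive child with a type AB, Rh-negative mother.
Emil (type A, Rh-): no genotype consistent with that phenotype can produce a type-A Rh+ child with a type-AB mother.

Emil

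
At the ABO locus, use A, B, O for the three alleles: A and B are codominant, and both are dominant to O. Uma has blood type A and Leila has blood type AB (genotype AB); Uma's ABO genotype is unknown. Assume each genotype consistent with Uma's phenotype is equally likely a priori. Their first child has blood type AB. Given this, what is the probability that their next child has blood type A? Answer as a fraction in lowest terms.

1/2

Possible genotypes: Uma ∈ {AA, AO}; Leila ∈ {AB}.
Weight each parental genotype pair by prior × P(type-AB child):
  AA × AB: posterior weight 2/3; P(next child type A) = 1/2.
  AO × AB: posterior weight 1/3; P(next child type A) = 1/2.
Weighted sum = 1/2.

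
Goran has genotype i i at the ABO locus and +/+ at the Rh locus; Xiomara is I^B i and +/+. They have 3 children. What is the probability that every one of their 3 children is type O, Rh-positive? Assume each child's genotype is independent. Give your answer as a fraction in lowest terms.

ABO cross i i × I^B i → 1/2 O, 1/2 B.
Rh cross +/+ × +/+ → 1 Rh+; so P(type O, Rh-positive) = 1/2 × 1 = 1/2 per child.
All 3 independent: (1/2)^3 = 1/8.

1/8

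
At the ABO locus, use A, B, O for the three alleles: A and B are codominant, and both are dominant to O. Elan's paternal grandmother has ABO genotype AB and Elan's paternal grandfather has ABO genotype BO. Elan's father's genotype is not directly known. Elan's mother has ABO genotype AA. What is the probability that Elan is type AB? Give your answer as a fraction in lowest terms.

1/2

Elan's father's ABO genotype from AB × BO: 1/4 AB, 1/4 AO, 1/4 BB, 1/4 BO.
Crossing each possibility with the mother AA and summing P(type AB): 1/4·1/2 + 1/4·0 + 1/4·1 + 1/4·1/2 = 1/2.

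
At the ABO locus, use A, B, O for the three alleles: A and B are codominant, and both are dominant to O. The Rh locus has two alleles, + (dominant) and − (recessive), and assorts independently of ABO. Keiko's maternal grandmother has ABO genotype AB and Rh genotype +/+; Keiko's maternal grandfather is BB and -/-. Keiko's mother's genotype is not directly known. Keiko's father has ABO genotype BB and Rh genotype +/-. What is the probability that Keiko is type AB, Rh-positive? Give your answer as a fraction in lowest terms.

Keiko's mother's ABO genotype from AB × BB: 1/2 AB, 1/2 BB.
Crossing each possibility with the father BB and summing P(type AB): 1/2·1/2 + 1/2·0 = 1/4.
Similarly for Rh via the mother's Rh distribution: P(Rh+) = 3/4.
Independent loci: 1/4 × 3/4 = 3/16.

3/16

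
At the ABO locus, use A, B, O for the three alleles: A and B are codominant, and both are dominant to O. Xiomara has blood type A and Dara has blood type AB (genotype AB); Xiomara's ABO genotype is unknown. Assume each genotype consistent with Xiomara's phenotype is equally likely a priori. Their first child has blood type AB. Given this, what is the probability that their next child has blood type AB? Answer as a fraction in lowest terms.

5/12

Possible genotypes: Xiomara ∈ {AA, AO}; Dara ∈ {AB}.
Weight each parental genotype pair by prior × P(type-AB child):
  AA × AB: posterior weight 2/3; P(next child type AB) = 1/2.
  AO × AB: posterior weight 1/3; P(next child type AB) = 1/4.
Weighted sum = 5/12.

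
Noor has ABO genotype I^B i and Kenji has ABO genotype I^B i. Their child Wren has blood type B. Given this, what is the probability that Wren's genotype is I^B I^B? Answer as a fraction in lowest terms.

1/3

Cross I^B i × I^B i → 1/4 I^B I^B, 1/2 I^B i, 1/4 i i.
Type-B genotypes among offspring: I^B I^B (1/4), I^B i (1/2); total 3/4.
P(I^B I^B | type B) = (1/4) / (3/4) = 1/3.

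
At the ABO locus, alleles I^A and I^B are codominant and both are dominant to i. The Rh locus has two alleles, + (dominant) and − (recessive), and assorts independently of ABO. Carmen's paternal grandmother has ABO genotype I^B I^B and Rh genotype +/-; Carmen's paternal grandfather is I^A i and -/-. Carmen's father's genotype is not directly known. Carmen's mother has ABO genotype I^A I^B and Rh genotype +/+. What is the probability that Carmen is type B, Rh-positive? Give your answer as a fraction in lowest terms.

3/8

Carmen's father's ABO genotype from I^B I^B × I^A i: 1/2 I^A I^B, 1/2 I^B i.
Crossing each possibility with the mother I^A I^B and summing P(type B): 1/2·1/4 + 1/2·1/2 = 3/8.
Similarly for Rh via the father's Rh distribution: P(Rh+) = 1.
Independent loci: 3/8 × 1 = 3/8.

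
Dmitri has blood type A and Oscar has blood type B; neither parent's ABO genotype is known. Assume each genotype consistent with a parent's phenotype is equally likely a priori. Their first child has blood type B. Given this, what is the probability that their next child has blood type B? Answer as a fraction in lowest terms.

Possible genotypes: Dmitri ∈ {AA, AO}; Oscar ∈ {BB, BO}.
Weight each parental genotype pair by prior × P(type-B child):
  AO × BB: posterior weight 2/3; P(next child type B) = 1/2.
  AO × BO: posterior weight 1/3; P(next child type B) = 1/4.
Weighted sum = 5/12.

5/12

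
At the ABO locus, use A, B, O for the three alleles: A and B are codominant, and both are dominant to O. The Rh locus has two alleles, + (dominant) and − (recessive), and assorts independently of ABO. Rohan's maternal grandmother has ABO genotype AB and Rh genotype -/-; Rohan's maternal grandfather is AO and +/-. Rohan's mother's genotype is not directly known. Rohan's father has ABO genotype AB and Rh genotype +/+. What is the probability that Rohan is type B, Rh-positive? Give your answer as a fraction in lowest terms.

1/4

Rohan's mother's ABO genotype from AB × AO: 1/4 AA, 1/4 AB, 1/4 AO, 1/4 BO.
Crossing each possibility with the father AB and summing P(type B): 1/4·0 + 1/4·1/4 + 1/4·1/4 + 1/4·1/2 = 1/4.
Similarly for Rh via the mother's Rh distribution: P(Rh+) = 1.
Independent loci: 1/4 × 1 = 1/4.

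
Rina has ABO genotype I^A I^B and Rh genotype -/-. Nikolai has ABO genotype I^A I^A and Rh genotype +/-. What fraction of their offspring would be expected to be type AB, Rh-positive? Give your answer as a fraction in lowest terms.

1/4

ABO cross I^A I^B × I^A I^A → offspring phenotypes: 1/2 A, 1/2 AB.
Rh cross -/- × +/- → 1/2 Rh+, 1/2 Rh-.
Independent loci: P(type AB, Rh-positive) = 1/2 × 1/2 = 1/4.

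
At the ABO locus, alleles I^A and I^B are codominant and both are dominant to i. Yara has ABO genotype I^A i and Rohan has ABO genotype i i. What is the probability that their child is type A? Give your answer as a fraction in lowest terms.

1/2

ABO cross I^A i × i i → offspring phenotypes: 1/2 O, 1/2 A.
So P(type A) = 1/2.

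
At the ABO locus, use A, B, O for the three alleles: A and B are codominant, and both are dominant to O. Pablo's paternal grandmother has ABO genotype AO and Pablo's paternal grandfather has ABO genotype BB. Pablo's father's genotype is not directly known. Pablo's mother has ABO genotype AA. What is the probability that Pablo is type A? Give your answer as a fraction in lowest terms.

1/2

Pablo's father's ABO genotype from AO × BB: 1/2 AB, 1/2 BO.
Crossing each possibility with the mother AA and summing P(type A): 1/2·1/2 + 1/2·1/2 = 1/2.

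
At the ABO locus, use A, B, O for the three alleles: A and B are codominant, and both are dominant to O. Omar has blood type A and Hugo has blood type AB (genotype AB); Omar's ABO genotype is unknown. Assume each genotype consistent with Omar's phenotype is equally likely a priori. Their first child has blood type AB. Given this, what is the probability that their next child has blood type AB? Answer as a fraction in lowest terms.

Possible genotypes: Omar ∈ {AA, AO}; Hugo ∈ {AB}.
Weight each parental genotype pair by prior × P(type-AB child):
  AA × AB: posterior weight 2/3; P(next child type AB) = 1/2.
  AO × AB: posterior weight 1/3; P(next child type AB) = 1/4.
Weighted sum = 5/12.

5/12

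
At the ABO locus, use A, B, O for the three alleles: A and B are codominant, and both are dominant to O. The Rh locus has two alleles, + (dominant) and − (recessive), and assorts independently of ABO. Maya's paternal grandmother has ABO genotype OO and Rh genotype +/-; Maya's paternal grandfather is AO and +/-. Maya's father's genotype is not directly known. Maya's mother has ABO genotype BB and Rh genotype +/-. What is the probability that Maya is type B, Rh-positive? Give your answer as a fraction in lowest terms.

9/16

Maya's father's ABO genotype from OO × AO: 1/2 AO, 1/2 OO.
Crossing each possibility with the mother BB and summing P(type B): 1/2·1/2 + 1/2·1 = 3/4.
Similarly for Rh via the father's Rh distribution: P(Rh+) = 3/4.
Independent loci: 3/4 × 3/4 = 9/16.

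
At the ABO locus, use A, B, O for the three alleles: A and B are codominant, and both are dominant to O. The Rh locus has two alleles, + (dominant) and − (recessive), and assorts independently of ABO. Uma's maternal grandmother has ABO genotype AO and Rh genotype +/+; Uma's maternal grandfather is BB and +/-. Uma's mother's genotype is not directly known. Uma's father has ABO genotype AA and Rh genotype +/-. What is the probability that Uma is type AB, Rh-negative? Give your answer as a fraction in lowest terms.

1/16

Uma's mother's ABO genotype from AO × BB: 1/2 AB, 1/2 BO.
Crossing each possibility with the father AA and summing P(type AB): 1/2·1/2 + 1/2·1/2 = 1/2.
Similarly for Rh via the mother's Rh distribution: P(Rh-) = 1/8.
Independent loci: 1/2 × 1/8 = 1/16.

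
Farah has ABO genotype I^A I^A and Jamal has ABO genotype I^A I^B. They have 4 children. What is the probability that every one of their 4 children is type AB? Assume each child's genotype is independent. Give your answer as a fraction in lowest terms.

1/16

ABO cross I^A I^A × I^A I^B → 1/2 A, 1/2 AB.
So P(type AB) = 1/2 per child.
All 4 independent: (1/2)^4 = 1/16.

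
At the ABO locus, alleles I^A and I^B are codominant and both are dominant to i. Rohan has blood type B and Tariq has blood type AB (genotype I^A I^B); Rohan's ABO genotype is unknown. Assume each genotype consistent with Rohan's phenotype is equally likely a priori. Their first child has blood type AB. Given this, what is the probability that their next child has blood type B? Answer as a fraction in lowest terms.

1/2

Possible genotypes: Rohan ∈ {I^B I^B, I^B i}; Tariq ∈ {I^A I^B}.
Weight each parental genotype pair by prior × P(type-AB child):
  I^B I^B × I^A I^B: posterior weight 2/3; P(next child type B) = 1/2.
  I^B i × I^A I^B: posterior weight 1/3; P(next child type B) = 1/2.
Weighted sum = 1/2.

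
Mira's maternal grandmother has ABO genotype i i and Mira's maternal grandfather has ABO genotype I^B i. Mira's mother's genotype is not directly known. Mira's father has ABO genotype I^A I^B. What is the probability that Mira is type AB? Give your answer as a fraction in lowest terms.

1/8

Mira's mother's ABO genotype from i i × I^B i: 1/2 I^B i, 1/2 i i.
Crossing each possibility with the father I^A I^B and summing P(type AB): 1/2·1/4 + 1/2·0 = 1/8.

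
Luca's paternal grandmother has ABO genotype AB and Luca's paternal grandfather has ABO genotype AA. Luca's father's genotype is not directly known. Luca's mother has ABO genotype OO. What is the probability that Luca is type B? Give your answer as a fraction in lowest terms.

Luca's father's ABO genotype from AB × AA: 1/2 AA, 1/2 AB.
Crossing each possibility with the mother OO and summing P(type B): 1/2·0 + 1/2·1/2 = 1/4.

1/4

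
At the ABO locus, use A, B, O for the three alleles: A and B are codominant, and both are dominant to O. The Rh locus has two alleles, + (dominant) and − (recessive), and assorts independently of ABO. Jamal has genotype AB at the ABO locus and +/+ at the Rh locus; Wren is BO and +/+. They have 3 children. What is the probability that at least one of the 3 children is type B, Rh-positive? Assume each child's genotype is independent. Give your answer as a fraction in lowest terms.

ABO cross AB × BO → 1/4 A, 1/2 B, 1/4 AB.
Rh cross +/+ × +/+ → 1 Rh+; so P(type B, Rh-positive) = 1/2 × 1 = 1/2 per child.
P(none) = (1/2)^3 = 1/8; P(at least one) = 1 − 1/8 = 7/8.

7/8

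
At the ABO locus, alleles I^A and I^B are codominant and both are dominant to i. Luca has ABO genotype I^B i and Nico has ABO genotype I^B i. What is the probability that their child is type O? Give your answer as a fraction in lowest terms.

1/4

ABO cross I^B i × I^B i → offspring phenotypes: 1/4 O, 3/4 B.
So P(type O) = 1/4.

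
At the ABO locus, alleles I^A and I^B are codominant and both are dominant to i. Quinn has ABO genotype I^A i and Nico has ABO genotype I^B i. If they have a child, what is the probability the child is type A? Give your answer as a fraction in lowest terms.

1/4

ABO cross I^A i × I^B i → offspring phenotypes: 1/4 O, 1/4 A, 1/4 B, 1/4 AB.
So P(type A) = 1/4.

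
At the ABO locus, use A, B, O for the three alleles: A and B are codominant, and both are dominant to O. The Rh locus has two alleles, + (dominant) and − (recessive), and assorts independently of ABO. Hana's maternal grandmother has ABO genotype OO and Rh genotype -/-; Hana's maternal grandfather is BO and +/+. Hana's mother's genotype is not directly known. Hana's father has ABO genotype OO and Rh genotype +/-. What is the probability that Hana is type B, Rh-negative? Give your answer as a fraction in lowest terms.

1/16

Hana's mother's ABO genotype from OO × BO: 1/2 BO, 1/2 OO.
Crossing each possibility with the father OO and summing P(type B): 1/2·1/2 + 1/2·0 = 1/4.
Similarly for Rh via the mother's Rh distribution: P(Rh-) = 1/4.
Independent loci: 1/4 × 1/4 = 1/16.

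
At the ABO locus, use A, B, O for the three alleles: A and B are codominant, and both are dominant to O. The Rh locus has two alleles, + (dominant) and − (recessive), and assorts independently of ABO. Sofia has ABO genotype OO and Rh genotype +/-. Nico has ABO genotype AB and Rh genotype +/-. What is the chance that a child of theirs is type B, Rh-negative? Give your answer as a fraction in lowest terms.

ABO cross OO × AB → offspring phenotypes: 1/2 A, 1/2 B.
Rh cross +/- × +/- → 3/4 Rh+, 1/4 Rh-.
Independent loci: P(type B, Rh-negative) = 1/2 × 1/4 = 1/8.

1/8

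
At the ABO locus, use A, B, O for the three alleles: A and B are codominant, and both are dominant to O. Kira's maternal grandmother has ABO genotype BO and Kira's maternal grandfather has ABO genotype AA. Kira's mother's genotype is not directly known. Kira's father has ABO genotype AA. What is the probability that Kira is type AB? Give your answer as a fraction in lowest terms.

1/4

Kira's mother's ABO genotype from BO × AA: 1/2 AB, 1/2 AO.
Crossing each possibility with the father AA and summing P(type AB): 1/2·1/2 + 1/2·0 = 1/4.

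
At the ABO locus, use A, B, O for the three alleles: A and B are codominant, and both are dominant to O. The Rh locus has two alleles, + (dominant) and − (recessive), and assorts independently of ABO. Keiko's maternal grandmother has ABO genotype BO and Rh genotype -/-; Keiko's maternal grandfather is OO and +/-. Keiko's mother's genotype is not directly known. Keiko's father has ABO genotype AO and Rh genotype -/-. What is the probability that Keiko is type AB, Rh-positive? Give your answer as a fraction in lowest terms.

1/32

Keiko's mother's ABO genotype from BO × OO: 1/2 BO, 1/2 OO.
Crossing each possibility with the father AO and summing P(type AB): 1/2·1/4 + 1/2·0 = 1/8.
Similarly for Rh via the mother's Rh distribution: P(Rh+) = 1/4.
Independent loci: 1/8 × 1/4 = 1/32.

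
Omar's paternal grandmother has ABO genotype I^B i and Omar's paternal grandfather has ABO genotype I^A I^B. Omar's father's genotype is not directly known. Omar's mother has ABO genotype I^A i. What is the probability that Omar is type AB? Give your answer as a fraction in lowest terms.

1/4

Omar's father's ABO genotype from I^B i × I^A I^B: 1/4 I^A I^B, 1/4 I^A i, 1/4 I^B I^B, 1/4 I^B i.
Crossing each possibility with the mother I^A i and summing P(type AB): 1/4·1/4 + 1/4·0 + 1/4·1/2 + 1/4·1/4 = 1/4.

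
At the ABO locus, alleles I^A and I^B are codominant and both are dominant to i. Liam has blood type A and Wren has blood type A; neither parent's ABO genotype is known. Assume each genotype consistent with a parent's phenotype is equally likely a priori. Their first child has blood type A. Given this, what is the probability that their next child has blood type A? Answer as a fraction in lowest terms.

Possible genotypes: Liam ∈ {I^A I^A, I^A i}; Wren ∈ {I^A I^A, I^A i}.
Weight each parental genotype pair by prior × P(type-A child):
  I^A I^A × I^A I^A: posterior weight 4/15; P(next child type A) = 1.
  I^A I^A × I^A i: posterior weight 4/15; P(next child type A) = 1.
  I^A i × I^A I^A: posterior weight 4/15; P(next child type A) = 1.
  I^A i × I^A i: posterior weight 1/5; P(next child type A) = 3/4.
Weighted sum = 19/20.

19/20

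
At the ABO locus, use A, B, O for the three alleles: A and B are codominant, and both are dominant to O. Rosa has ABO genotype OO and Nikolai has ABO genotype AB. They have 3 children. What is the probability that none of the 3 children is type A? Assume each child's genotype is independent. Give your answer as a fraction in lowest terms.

1/8

ABO cross OO × AB → 1/2 A, 1/2 B.
So P(type A) = 1/2 per child.
P(not type A) = 1/2 for one child; (1/2)^3 = 1/8.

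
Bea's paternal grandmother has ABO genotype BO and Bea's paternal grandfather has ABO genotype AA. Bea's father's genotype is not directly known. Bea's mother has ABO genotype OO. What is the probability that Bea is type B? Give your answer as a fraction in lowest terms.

1/4

Bea's father's ABO genotype from BO × AA: 1/2 AB, 1/2 AO.
Crossing each possibility with the mother OO and summing P(type B): 1/2·1/2 + 1/2·0 = 1/4.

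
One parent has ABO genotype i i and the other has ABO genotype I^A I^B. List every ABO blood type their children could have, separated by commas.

Gametes from i i × I^A I^B give offspring ABO genotypes I^A i, I^B i, i.e. phenotypes A, B.

A, B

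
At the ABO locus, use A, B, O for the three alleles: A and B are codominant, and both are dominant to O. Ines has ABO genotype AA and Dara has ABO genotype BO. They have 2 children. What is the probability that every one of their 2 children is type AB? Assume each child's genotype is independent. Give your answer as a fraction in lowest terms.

1/4

ABO cross AA × BO → 1/2 A, 1/2 AB.
So P(type AB) = 1/2 per child.
All 2 independent: (1/2)^2 = 1/4.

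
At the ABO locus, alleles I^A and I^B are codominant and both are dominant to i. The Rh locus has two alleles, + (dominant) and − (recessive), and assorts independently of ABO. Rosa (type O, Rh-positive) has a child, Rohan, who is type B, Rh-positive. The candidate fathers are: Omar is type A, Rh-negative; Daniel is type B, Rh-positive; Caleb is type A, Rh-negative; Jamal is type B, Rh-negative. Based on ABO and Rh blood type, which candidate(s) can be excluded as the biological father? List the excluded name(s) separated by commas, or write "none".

A candidate is excluded only if no genotype consistent with his phenotype could produce a type B, Rh-positive child with a type O, Rh-positive mother.
Omar (type A, Rh-): no genotype consistent with that phenotype can produce a type-B Rh+ child with a type-O mother.
Caleb (type A, Rh-): no genotype consistent with that phenotype can produce a type-B Rh+ child with a type-O mother.

Omar, Caleb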